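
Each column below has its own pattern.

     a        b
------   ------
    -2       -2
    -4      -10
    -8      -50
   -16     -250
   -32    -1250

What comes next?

-64  -6250

For the column a, ×2 each step: -2, -4, -8, -16, -32 → -64.
Column b — ×5 each step: -2, -10, -50, -250, -1250 → -6250.
So the next line is -64  -6250.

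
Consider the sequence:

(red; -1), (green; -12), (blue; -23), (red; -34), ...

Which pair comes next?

Colour goes red, green, blue, red → green (repeats red → green → blue).
Second component: −11 each step; -1, -12, -23, -34 → -45.
Combining the parts gives (green; -45).

(green; -45)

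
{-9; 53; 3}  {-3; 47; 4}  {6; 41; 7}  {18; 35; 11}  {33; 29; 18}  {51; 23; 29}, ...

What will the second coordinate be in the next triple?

17

Second coordinate: 53, 47, 41, 35, 29, 23 → 17 (−6 each step).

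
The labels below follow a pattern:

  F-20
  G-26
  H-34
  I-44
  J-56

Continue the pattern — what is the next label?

Letter — letters move forward 1 place in the alphabet: F, G, H, I, J → K.
Second component — differences are 6, 8, 10, … (increasing by 2 each time): 20, 26, 34, 44, 56 → 70.
Putting it together: K-70.

K-70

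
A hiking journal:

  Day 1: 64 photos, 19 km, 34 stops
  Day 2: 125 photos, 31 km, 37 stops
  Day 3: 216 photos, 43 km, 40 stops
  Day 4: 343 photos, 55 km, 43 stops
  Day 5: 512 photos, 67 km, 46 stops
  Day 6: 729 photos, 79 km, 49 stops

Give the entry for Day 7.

Photos: 64, 125, 216, 343, 512, 729 → 1000 (perfect cubes: 4³, 5³, 6³, …).
Km goes 19, 31, 43, 55, 67, 79 → 91 (+12 each step).
For the stops, +3 each step: 34, 37, 40, 43, 46, 49 → 52.
Putting it together: 1000 photos, 91 km, 52 stops.

1000 photos, 91 km, 52 stops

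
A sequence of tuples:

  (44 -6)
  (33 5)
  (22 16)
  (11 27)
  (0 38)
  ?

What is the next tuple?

First value: 44, 33, 22, 11, 0 → -11 (−11 each step).
Second value: -6, 5, 16, 27, 38 → 49 (+11 each step).
Putting it together: (-11 49).

(-11 49)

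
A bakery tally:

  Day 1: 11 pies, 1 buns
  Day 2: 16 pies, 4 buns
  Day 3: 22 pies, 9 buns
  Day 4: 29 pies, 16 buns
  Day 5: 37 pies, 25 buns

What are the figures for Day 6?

46 pies, 36 buns

Pies: 11, 16, 22, 29, 37 → 46 (differences are 5, 6, 7, … (increasing by 1 each time)).
Buns: perfect squares: 1², 2², 3², …, so 1, 4, 9, 16, 25 → 36.
Putting it together: 46 pies, 36 buns.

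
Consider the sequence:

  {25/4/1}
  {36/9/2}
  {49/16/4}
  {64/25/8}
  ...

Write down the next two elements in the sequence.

{81/36/16}, {100/49/32}

For the first value, perfect squares: 5², 6², 7², …: 25, 36, 49, 64 → 81 → 100.
Second value goes 4, 9, 16, 25 → 36 → 49 (perfect squares: 2², 3², 4², …).
Third value: 1, 2, 4, 8 → 16 → 32 (×2 each step).
So the next two elements are {81/36/16} and {100/49/32}.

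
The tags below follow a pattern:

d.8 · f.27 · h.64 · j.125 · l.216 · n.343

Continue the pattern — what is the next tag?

p.512

Letter: letters move forward 2 places in the alphabet; d, f, h, j, l, n → p.
Second component: perfect cubes: 2³, 3³, 4³, …; 8, 27, 64, 125, 216, 343 → 512.
Combining the parts gives p.512.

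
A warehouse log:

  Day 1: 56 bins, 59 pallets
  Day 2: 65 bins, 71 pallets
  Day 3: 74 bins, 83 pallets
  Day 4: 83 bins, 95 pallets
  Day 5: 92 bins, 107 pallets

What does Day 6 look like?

Bins goes 56, 65, 74, 83, 92 → 101 (+9 each step).
Pallets goes 59, 71, 83, 95, 107 → 119 (+12 each step).
So the next line is 101 bins, 119 pallets.

101 bins, 119 pallets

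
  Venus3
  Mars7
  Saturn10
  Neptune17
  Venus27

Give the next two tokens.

Planet: Venus, Mars, Saturn, Neptune, Venus → Mars → Saturn (repeats Venus → Mars → Saturn → Neptune).
Second component — each term is the sum of the two before it: 3, 7, 10, 17, 27 → 44 → 71.
So the next two tokens are Mars44 and Saturn71.

Mars44 then Saturn71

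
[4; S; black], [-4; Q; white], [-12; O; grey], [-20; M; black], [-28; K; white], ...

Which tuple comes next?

First entry: −8 each step; 4, -4, -12, -20, -28 → -36.
Letter: letters move back 2 places in the alphabet; S, Q, O, M, K → I.
Shade goes black, white, grey, black, white → grey (repeats black → white → grey).
So the next tuple is [-36; I; grey].

[-36; I; grey]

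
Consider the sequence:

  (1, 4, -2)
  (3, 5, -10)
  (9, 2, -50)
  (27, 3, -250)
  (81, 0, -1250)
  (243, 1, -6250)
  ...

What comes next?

First coordinate: 1, 3, 9, 27, 81, 243 → 729 (×3 each step).
Second coordinate goes 4, 5, 2, 3, 0, 1 → -2 (alternating steps +1, −3, +1, −3, …).
Third coordinate goes -2, -10, -50, -250, -1250, -6250 → -31250 (×5 each step).
So the next triple is (729, -2, -31250).

(729, -2, -31250)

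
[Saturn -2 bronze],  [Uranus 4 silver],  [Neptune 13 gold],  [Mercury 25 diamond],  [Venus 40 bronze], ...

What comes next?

[Earth 58 silver]

Planet: runs through the planets Mercury→Neptune, so Saturn, Uranus, Neptune, Mercury, Venus → Earth.
Second slot goes -2, 4, 13, 25, 40 → 58 (differences are 6, 9, 12, … (increasing by 3 each time)).
Rank — repeats bronze → silver → gold → diamond: bronze, silver, gold, diamond, bronze → silver.
So the next tuple is [Earth 58 silver].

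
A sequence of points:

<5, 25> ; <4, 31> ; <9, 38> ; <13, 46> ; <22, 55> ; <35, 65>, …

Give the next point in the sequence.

<57, 76>

First slot — each term is the sum of the two before it: 5, 4, 9, 13, 22, 35 → 57.
Second slot: 25, 31, 38, 46, 55, 65 → 76 (differences are 6, 7, 8, … (increasing by 1 each time)).
So the next point is <57, 76>.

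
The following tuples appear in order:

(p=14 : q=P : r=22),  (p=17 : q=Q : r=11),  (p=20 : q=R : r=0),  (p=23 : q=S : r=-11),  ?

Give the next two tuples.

(p=26 : q=T : r=-22), (p=29 : q=U : r=-33)

For the p, +3 each step: 14, 17, 20, 23 → 26 → 29.
Q: letters move forward 1 place in the alphabet; P, Q, R, S → T → U.
R — −11 each step: 22, 11, 0, -11 → -22 → -33.
So the next two tuples are (p=26 : q=T : r=-22) and (p=29 : q=U : r=-33).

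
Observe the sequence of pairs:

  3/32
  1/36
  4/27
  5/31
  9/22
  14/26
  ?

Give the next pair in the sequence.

23/17

First entry — each term is the sum of the two before it: 3, 1, 4, 5, 9, 14 → 23.
Second entry — alternating steps +4, −9, +4, −9, …: 32, 36, 27, 31, 22, 26 → 17.
Putting it together: 23/17.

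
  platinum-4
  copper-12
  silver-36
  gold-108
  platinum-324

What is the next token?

Metal: repeats platinum → copper → silver → gold, so platinum, copper, silver, gold, platinum → copper.
Second component goes 4, 12, 36, 108, 324 → 972 (×3 each step).
Putting it together: copper-972.

copper-972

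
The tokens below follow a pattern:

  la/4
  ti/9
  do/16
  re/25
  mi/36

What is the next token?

fa/49

For the note, runs through the solfège scale do→ti: la, ti, do, re, mi → fa.
For the second component, perfect squares: 2², 3², 4², …: 4, 9, 16, 25, 36 → 49.
So the next token is fa/49.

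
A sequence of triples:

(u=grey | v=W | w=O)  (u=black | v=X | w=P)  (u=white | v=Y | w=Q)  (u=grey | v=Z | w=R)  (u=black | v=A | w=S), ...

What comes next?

(u=white | v=B | w=T)

U: grey, black, white, grey, black → white (repeats grey → black → white).
V: letters move forward 1 place in the alphabet, wrapping Z→A; W, X, Y, Z, A → B.
W: letters move forward 1 place in the alphabet; O, P, Q, R, S → T.
So the next triple is (u=white | v=B | w=T).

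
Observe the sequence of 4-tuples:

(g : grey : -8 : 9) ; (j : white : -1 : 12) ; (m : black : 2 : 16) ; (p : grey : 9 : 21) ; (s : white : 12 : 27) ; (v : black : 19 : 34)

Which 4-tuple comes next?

(y : grey : 22 : 42)

Letter: letters move forward 3 places in the alphabet, so g, j, m, p, s, v → y.
For the shade, repeats grey → white → black: grey, white, black, grey, white, black → grey.
For the third entry, alternating steps +7, +3, +7, +3, …: -8, -1, 2, 9, 12, 19 → 22.
For the fourth entry, differences are 3, 4, 5, … (increasing by 1 each time): 9, 12, 16, 21, 27, 34 → 42.
Combining the parts gives (y : grey : 22 : 42).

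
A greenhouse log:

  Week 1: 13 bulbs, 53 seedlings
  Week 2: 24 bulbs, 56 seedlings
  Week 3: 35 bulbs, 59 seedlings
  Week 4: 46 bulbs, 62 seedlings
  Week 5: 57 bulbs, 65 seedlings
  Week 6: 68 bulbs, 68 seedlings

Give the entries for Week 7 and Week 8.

79 bulbs, 71 seedlings; 90 bulbs, 74 seedlings

Bulbs goes 13, 24, 35, 46, 57, 68 → 79 → 90 (+11 each step).
Seedlings — +3 each step: 53, 56, 59, 62, 65, 68 → 71 → 74.
So the next two rows are 79 bulbs, 71 seedlings and 90 bulbs, 74 seedlings.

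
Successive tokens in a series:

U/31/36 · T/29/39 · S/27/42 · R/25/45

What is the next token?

Letter goes U, T, S, R → Q (letters move back 1 place in the alphabet).
Second component — −2 each step: 31, 29, 27, 25 → 23.
Third component — +3 each step: 36, 39, 42, 45 → 48.
Combining the parts gives Q/23/48.

Q/23/48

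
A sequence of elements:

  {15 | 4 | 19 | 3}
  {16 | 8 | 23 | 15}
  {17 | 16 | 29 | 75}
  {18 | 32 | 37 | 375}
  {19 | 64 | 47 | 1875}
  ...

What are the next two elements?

First value: +1 each step; 15, 16, 17, 18, 19 → 20 → 21.
Second value: ×2 each step; 4, 8, 16, 32, 64 → 128 → 256.
Third value: 19, 23, 29, 37, 47 → 59 → 73 (differences are 4, 6, 8, … (increasing by 2 each time)).
For the fourth value, ×5 each step: 3, 15, 75, 375, 1875 → 9375 → 46875.
So the next two elements are {20 | 128 | 59 | 9375} and {21 | 256 | 73 | 46875}.

{20 | 128 | 59 | 9375}, {21 | 256 | 73 | 46875}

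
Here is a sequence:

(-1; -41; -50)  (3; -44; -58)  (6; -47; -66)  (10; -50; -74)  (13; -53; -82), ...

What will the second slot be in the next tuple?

Second slot — −3 each step: -41, -44, -47, -50, -53 → -56.

-56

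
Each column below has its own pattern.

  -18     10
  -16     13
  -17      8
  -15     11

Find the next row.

First component: alternating steps +2, −1, +2, −1, …, so -18, -16, -17, -15 → -16.
For the second component, alternating steps +3, −5, +3, −5, …: 10, 13, 8, 11 → 6.
So the next row is -16  6.

-16  6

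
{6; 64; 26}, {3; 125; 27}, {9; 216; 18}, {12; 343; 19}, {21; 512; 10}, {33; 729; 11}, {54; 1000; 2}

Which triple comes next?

{87; 1331; 3}

For the first slot, each term is the sum of the two before it: 6, 3, 9, 12, 21, 33, 54 → 87.
For the second slot, perfect cubes: 4³, 5³, 6³, …: 64, 125, 216, 343, 512, 729, 1000 → 1331.
For the third slot, alternating steps +1, −9, +1, −9, …: 26, 27, 18, 19, 10, 11, 2 → 3.
So the next triple is {87; 1331; 3}.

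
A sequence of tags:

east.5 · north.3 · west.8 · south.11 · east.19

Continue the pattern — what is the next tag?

north.30

Direction: east, north, west, south, east → north (repeats east → north → west → south).
Second component goes 5, 3, 8, 11, 19 → 30 (each term is the sum of the two before it).
Combining the parts gives north.30.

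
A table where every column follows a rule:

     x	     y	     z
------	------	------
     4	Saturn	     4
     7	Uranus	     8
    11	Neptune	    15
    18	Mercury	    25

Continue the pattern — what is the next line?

Column x goes 4, 7, 11, 18 → 29 (each term is the sum of the two before it).
Column y: runs through the planets Mercury→Neptune, so Saturn, Uranus, Neptune, Mercury → Venus.
For the column z, differences are 4, 7, 10, … (increasing by 3 each time): 4, 8, 15, 25 → 38.
Putting it together: 29  Venus  38.

29  Venus  38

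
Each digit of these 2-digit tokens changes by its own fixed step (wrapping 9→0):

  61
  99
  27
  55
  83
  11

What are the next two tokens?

First digit: 6, 9, 2, 5, 8, 1 → 4 → 7 (+3 each step, mod 10).
For the second digit, −2 each step, mod 10: 1, 9, 7, 5, 3, 1 → 9 → 7.
So the next two tokens are 49 and 77.

49 then 77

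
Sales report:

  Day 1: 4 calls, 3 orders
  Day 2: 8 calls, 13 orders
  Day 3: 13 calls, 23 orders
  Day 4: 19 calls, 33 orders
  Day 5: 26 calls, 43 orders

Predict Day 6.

Calls: differences are 4, 5, 6, … (increasing by 1 each time); 4, 8, 13, 19, 26 → 34.
Orders — +10 each step: 3, 13, 23, 33, 43 → 53.
Putting it together: 34 calls, 53 orders.

34 calls, 53 orders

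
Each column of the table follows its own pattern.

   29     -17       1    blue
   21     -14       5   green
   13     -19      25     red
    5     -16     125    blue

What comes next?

-3  -21  625  green

First component: −8 each step; 29, 21, 13, 5 → -3.
Second component: alternating steps +3, −5, +3, −5, …, so -17, -14, -19, -16 → -21.
Third component: 1, 5, 25, 125 → 625 (×5 each step).
Colour: repeats blue → green → red, so blue, green, red, blue → green.
Putting it together: -3  -21  625  green.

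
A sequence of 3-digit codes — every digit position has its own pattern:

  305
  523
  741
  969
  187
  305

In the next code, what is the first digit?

First digit — +2 each step, mod 10: 3, 5, 7, 9, 1, 3 → 5.

5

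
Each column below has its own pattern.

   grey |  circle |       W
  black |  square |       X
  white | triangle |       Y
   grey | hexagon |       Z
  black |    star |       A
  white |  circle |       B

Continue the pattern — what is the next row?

grey  square  C

Shade goes grey, black, white, grey, black, white → grey (repeats grey → black → white).
Shape: circle, square, triangle, hexagon, star, circle → square (repeats circle → square → triangle → hexagon → star).
Letter: letters move forward 1 place in the alphabet, wrapping Z→A, so W, X, Y, Z, A, B → C.
Putting it together: grey  square  C.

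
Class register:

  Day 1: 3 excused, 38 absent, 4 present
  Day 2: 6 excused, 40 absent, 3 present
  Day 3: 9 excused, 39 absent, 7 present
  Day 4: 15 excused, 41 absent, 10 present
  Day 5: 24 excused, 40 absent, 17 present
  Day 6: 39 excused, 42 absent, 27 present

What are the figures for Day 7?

Excused goes 3, 6, 9, 15, 24, 39 → 63 (each term is the sum of the two before it).
Absent: 38, 40, 39, 41, 40, 42 → 41 (alternating steps +2, −1, +2, −1, …).
Present: each term is the sum of the two before it; 4, 3, 7, 10, 17, 27 → 44.
So the next row is 63 excused, 41 absent, 44 present.

63 excused, 41 absent, 44 present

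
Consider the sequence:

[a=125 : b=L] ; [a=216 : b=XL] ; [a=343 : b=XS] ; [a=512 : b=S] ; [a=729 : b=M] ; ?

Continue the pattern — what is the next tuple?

[a=1000 : b=L]

A: perfect cubes: 5³, 6³, 7³, …, so 125, 216, 343, 512, 729 → 1000.
For the b, runs through clothing sizes XS→XL: L, XL, XS, S, M → L.
Putting it together: [a=1000 : b=L].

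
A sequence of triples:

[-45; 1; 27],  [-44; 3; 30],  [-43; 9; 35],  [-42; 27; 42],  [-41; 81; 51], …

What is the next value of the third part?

62

First part: -45, -44, -43, -42, -41 → -40 (+1 each step).
Second part: ×3 each step, so 1, 3, 9, 27, 81 → 243.
Third part: differences are 3, 5, 7, … (increasing by 2 each time), so 27, 30, 35, 42, 51 → 62.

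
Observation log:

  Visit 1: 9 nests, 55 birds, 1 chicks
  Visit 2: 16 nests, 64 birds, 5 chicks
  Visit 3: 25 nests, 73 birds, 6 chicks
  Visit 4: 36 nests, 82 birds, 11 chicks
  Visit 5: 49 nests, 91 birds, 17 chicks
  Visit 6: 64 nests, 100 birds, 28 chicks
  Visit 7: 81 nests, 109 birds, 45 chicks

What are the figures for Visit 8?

Nests: perfect squares: 3², 4², 5², …, so 9, 16, 25, 36, 49, 64, 81 → 100.
Birds goes 55, 64, 73, 82, 91, 100, 109 → 118 (+9 each step).
Chicks: each term is the sum of the two before it; 1, 5, 6, 11, 17, 28, 45 → 73.
So the next row is 100 nests, 118 birds, 73 chicks.

100 nests, 118 birds, 73 chicks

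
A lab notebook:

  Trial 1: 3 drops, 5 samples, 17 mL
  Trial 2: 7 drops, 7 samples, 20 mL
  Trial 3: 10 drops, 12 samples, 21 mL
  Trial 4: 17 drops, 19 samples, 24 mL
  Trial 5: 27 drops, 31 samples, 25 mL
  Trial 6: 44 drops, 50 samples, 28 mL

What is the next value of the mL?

29

ML — alternating steps +3, +1, +3, +1, …: 17, 20, 21, 24, 25, 28 → 29.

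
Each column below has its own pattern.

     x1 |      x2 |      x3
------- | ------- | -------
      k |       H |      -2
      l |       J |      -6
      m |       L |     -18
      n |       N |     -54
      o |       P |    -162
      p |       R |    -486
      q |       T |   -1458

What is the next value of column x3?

-4374

Column x3 — ×3 each step: -2, -6, -18, -54, -162, -486, -1458 → -4374.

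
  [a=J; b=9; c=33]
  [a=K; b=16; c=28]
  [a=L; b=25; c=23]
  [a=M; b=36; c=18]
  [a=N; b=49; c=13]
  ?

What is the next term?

[a=O; b=64; c=8]

A: letters move forward 1 place in the alphabet, so J, K, L, M, N → O.
B goes 9, 16, 25, 36, 49 → 64 (perfect squares: 3², 4², 5², …).
C: −5 each step, so 33, 28, 23, 18, 13 → 8.
So the next term is [a=O; b=64; c=8].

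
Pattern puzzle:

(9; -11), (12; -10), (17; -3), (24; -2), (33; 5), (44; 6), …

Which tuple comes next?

(57; 13)

First entry: differences are 3, 5, 7, … (increasing by 2 each time), so 9, 12, 17, 24, 33, 44 → 57.
Second entry: alternating steps +1, +7, +1, +7, …; -11, -10, -3, -2, 5, 6 → 13.
So the next tuple is (57; 13).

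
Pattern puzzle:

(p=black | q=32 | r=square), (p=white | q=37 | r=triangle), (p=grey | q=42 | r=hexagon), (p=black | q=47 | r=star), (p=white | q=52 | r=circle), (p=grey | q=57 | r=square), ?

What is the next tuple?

(p=black | q=62 | r=triangle)

For the p, repeats black → white → grey: black, white, grey, black, white, grey → black.
For the q, +5 each step: 32, 37, 42, 47, 52, 57 → 62.
R: repeats square → triangle → hexagon → star → circle; square, triangle, hexagon, star, circle, square → triangle.
Putting it together: (p=black | q=62 | r=triangle).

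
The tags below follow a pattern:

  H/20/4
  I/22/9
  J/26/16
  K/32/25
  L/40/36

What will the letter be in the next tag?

Letter: letters move forward 1 place in the alphabet; H, I, J, K, L → M.

M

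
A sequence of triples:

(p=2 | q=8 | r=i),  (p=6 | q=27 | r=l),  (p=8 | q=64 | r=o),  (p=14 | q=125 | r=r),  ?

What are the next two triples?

(p=22 | q=216 | r=u), (p=36 | q=343 | r=x)

P: each term is the sum of the two before it; 2, 6, 8, 14 → 22 → 36.
Q: 8, 27, 64, 125 → 216 → 343 (perfect cubes: 2³, 3³, 4³, …).
For the r, letters move forward 3 places in the alphabet: i, l, o, r → u → x.
Putting the parts together: (p=22 | q=216 | r=u) and then (p=36 | q=343 | r=x).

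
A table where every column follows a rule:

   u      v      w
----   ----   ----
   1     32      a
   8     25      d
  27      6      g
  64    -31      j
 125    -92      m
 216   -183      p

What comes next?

Column u — perfect cubes: 1³, 2³, 3³, …: 1, 8, 27, 64, 125, 216 → 343.
Column v — together with the column u always sums to 33: 32, 25, 6, -31, -92, -183 → -310.
Column w: letters move forward 3 places in the alphabet, so a, d, g, j, m, p → s.
So the next row is 343  -310  s.

343  -310  s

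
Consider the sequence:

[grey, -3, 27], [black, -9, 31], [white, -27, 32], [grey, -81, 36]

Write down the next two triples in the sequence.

Shade: grey, black, white, grey → black → white (repeats grey → black → white).
Second component: ×3 each step; -3, -9, -27, -81 → -243 → -729.
For the third component, alternating steps +4, +1, +4, +1, …: 27, 31, 32, 36 → 37 → 41.
So the next two triples are [black, -243, 37] and [white, -729, 41].

[black, -243, 37], [white, -729, 41]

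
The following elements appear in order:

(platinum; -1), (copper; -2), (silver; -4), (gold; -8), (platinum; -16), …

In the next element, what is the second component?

-32

Second component: -1, -2, -4, -8, -16 → -32 (×2 each step).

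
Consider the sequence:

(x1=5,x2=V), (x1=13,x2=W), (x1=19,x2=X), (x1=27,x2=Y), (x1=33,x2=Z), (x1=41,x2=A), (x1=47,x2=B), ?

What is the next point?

For the x1, alternating steps +8, +6, +8, +6, …: 5, 13, 19, 27, 33, 41, 47 → 55.
X2: letters move forward 1 place in the alphabet, wrapping Z→A, so V, W, X, Y, Z, A, B → C.
Putting it together: (x1=55,x2=C).

(x1=55,x2=C)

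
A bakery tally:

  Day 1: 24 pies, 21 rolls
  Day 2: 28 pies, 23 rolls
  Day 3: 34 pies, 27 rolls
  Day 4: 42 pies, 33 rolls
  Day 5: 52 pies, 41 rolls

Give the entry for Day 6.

64 pies, 51 rolls

Pies goes 24, 28, 34, 42, 52 → 64 (differences are 4, 6, 8, … (increasing by 2 each time)).
Rolls: differences are 2, 4, 6, … (increasing by 2 each time); 21, 23, 27, 33, 41 → 51.
So the next line is 64 pies, 51 rolls.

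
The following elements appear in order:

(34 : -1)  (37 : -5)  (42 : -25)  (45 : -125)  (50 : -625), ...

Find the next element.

First value — alternating steps +3, +5, +3, +5, …: 34, 37, 42, 45, 50 → 53.
Second value: ×5 each step, so -1, -5, -25, -125, -625 → -3125.
Putting it together: (53 : -3125).

(53 : -3125)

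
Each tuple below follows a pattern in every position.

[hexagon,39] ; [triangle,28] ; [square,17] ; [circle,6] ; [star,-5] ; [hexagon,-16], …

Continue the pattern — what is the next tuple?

Shape — repeats hexagon → triangle → square → circle → star: hexagon, triangle, square, circle, star, hexagon → triangle.
Second component: 39, 28, 17, 6, -5, -16 → -27 (−11 each step).
So the next tuple is [triangle,-27].

[triangle,-27]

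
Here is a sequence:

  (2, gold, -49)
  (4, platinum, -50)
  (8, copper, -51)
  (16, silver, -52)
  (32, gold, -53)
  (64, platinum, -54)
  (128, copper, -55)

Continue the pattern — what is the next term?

(256, silver, -56)

First component — ×2 each step: 2, 4, 8, 16, 32, 64, 128 → 256.
Metal: gold, platinum, copper, silver, gold, platinum, copper → silver (repeats gold → platinum → copper → silver).
Third component: -49, -50, -51, -52, -53, -54, -55 → -56 (−1 each step).
So the next term is (256, silver, -56).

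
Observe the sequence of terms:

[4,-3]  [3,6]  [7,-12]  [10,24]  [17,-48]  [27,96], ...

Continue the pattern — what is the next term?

[44,-192]

First value: 4, 3, 7, 10, 17, 27 → 44 (each term is the sum of the two before it).
For the second value, ×(-2) each step: -3, 6, -12, 24, -48, 96 → -192.
So the next term is [44,-192].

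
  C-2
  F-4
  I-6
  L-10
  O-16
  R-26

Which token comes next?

U-42

Letter — letters move forward 3 places in the alphabet: C, F, I, L, O, R → U.
Second component: each term is the sum of the two before it, so 2, 4, 6, 10, 16, 26 → 42.
Putting it together: U-42.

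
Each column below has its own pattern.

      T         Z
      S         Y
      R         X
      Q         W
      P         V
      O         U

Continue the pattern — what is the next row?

N  T

For the first letter, letters move back 1 place in the alphabet: T, S, R, Q, P, O → N.
For the second letter, letters move back 1 place in the alphabet: Z, Y, X, W, V, U → T.
So the next row is N  T.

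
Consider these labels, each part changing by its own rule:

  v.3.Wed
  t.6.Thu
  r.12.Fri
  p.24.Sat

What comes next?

Letter: letters move back 2 places in the alphabet, so v, t, r, p → n.
For the second component, ×2 each step: 3, 6, 12, 24 → 48.
Day: Wed, Thu, Fri, Sat → Sun (runs through the weekdays Mon→Sun).
Combining the parts gives n.48.Sun.

n.48.Sun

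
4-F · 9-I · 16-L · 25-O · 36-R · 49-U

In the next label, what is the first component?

64

First component: perfect squares: 2², 3², 4², …; 4, 9, 16, 25, 36, 49 → 64.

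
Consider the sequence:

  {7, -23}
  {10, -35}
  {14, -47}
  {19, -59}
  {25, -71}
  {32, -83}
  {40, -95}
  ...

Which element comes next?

{49, -107}

First coordinate: differences are 3, 4, 5, … (increasing by 1 each time), so 7, 10, 14, 19, 25, 32, 40 → 49.
Second coordinate goes -23, -35, -47, -59, -71, -83, -95 → -107 (−12 each step).
Putting it together: {49, -107}.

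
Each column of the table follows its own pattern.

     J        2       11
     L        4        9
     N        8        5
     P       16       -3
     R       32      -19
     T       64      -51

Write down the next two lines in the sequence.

V  128  -115; X  256  -243

Letter: letters move forward 2 places in the alphabet; J, L, N, P, R, T → V → X.
For the second component, ×2 each step: 2, 4, 8, 16, 32, 64 → 128 → 256.
Third component: together with the second component always sums to 13; 11, 9, 5, -3, -19, -51 → -115 → -243.
Putting the parts together: V  128  -115 and then X  256  -243.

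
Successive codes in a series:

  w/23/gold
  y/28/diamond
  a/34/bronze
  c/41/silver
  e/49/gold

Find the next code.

For the letter, letters move forward 2 places in the alphabet, wrapping Z→A: w, y, a, c, e → g.
Second component — differences are 5, 6, 7, … (increasing by 1 each time): 23, 28, 34, 41, 49 → 58.
Rank: repeats gold → diamond → bronze → silver; gold, diamond, bronze, silver, gold → diamond.
Combining the parts gives g/58/diamond.

g/58/diamond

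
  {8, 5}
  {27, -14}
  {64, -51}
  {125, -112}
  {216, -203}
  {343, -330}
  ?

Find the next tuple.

{512, -499}

First part goes 8, 27, 64, 125, 216, 343 → 512 (perfect cubes: 2³, 3³, 4³, …).
Second part: together with the first part always sums to 13; 5, -14, -51, -112, -203, -330 → -499.
Combining the parts gives {512, -499}.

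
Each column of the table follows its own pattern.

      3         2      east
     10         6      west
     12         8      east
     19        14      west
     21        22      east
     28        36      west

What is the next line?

First component: alternating steps +7, +2, +7, +2, …, so 3, 10, 12, 19, 21, 28 → 30.
Second component goes 2, 6, 8, 14, 22, 36 → 58 (each term is the sum of the two before it).
Direction — alternates east ↔ west: east, west, east, west, east, west → east.
Combining the parts gives 30  58  east.

30  58  east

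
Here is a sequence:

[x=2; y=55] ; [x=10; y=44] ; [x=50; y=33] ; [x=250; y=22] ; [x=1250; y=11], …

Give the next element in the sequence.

[x=6250; y=0]

X: ×5 each step, so 2, 10, 50, 250, 1250 → 6250.
Y — −11 each step: 55, 44, 33, 22, 11 → 0.
Putting it together: [x=6250; y=0].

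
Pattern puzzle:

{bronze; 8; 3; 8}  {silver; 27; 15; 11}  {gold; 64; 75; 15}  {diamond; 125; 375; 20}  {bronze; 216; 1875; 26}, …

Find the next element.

{silver; 343; 9375; 33}

Rank — repeats bronze → silver → gold → diamond: bronze, silver, gold, diamond, bronze → silver.
Second coordinate — perfect cubes: 2³, 3³, 4³, …: 8, 27, 64, 125, 216 → 343.
For the third coordinate, ×5 each step: 3, 15, 75, 375, 1875 → 9375.
Fourth coordinate: differences are 3, 4, 5, … (increasing by 1 each time), so 8, 11, 15, 20, 26 → 33.
Combining the parts gives {silver; 343; 9375; 33}.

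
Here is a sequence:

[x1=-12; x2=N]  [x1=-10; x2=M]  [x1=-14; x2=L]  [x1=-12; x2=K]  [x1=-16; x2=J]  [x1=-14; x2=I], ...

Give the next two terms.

[x1=-18; x2=H], [x1=-16; x2=G]

X1 goes -12, -10, -14, -12, -16, -14 → -18 → -16 (alternating steps +2, −4, +2, −4, …).
X2 goes N, M, L, K, J, I → H → G (letters move back 1 place in the alphabet).
So the next two terms are [x1=-18; x2=H] and [x1=-16; x2=G].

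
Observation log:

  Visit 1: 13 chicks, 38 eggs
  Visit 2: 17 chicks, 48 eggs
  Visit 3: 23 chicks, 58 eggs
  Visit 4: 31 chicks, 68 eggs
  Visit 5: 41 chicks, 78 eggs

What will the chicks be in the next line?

Chicks — differences are 4, 6, 8, … (increasing by 2 each time): 13, 17, 23, 31, 41 → 53.

53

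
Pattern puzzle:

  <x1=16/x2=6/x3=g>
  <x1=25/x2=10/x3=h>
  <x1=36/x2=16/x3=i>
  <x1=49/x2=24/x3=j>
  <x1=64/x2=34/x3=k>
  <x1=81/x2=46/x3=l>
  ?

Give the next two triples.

X1 — perfect squares: 4², 5², 6², …: 16, 25, 36, 49, 64, 81 → 100 → 121.
X2: 6, 10, 16, 24, 34, 46 → 60 → 76 (differences are 4, 6, 8, … (increasing by 2 each time)).
X3: g, h, i, j, k, l → m → n (letters move forward 1 place in the alphabet).
Putting the parts together: <x1=100/x2=60/x3=m> and then <x1=121/x2=76/x3=n>.

<x1=100/x2=60/x3=m>, <x1=121/x2=76/x3=n>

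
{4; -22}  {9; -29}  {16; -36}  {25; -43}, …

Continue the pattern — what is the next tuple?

First entry — perfect squares: 2², 3², 4², …: 4, 9, 16, 25 → 36.
Second entry: −7 each step; -22, -29, -36, -43 → -50.
Combining the parts gives {36; -50}.

{36; -50}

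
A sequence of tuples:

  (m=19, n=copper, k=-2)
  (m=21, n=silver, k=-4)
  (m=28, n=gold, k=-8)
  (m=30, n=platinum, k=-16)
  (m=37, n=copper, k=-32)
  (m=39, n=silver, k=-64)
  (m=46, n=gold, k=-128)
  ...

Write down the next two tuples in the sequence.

(m=48, n=platinum, k=-256), (m=55, n=copper, k=-512)

M: alternating steps +2, +7, +2, +7, …, so 19, 21, 28, 30, 37, 39, 46 → 48 → 55.
N goes copper, silver, gold, platinum, copper, silver, gold → platinum → copper (repeats copper → silver → gold → platinum).
K: ×2 each step; -2, -4, -8, -16, -32, -64, -128 → -256 → -512.
Putting the parts together: (m=48, n=platinum, k=-256) and then (m=55, n=copper, k=-512).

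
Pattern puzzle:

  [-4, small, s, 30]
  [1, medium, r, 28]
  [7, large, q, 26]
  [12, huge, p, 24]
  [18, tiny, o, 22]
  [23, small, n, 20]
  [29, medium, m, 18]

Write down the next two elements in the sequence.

[34, large, l, 16], [40, huge, k, 14]

First value — alternating steps +5, +6, +5, +6, …: -4, 1, 7, 12, 18, 23, 29 → 34 → 40.
Size: repeats small → medium → large → huge → tiny, so small, medium, large, huge, tiny, small, medium → large → huge.
Letter — letters move back 1 place in the alphabet: s, r, q, p, o, n, m → l → k.
Fourth value goes 30, 28, 26, 24, 22, 20, 18 → 16 → 14 (−2 each step).
So the next two elements are [34, large, l, 16] and [40, huge, k, 14].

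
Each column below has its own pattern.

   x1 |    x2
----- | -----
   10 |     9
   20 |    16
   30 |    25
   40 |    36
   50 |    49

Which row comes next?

60  64

For the column x1, +10 each step: 10, 20, 30, 40, 50 → 60.
Column x2: 9, 16, 25, 36, 49 → 64 (perfect squares: 3², 4², 5², …).
Putting it together: 60  64.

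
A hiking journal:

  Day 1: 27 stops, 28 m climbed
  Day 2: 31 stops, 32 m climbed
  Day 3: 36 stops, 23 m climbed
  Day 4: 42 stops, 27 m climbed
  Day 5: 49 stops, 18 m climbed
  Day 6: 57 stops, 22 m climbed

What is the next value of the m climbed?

13

Stops: 27, 31, 36, 42, 49, 57 → 66 (differences are 4, 5, 6, … (increasing by 1 each time)).
M climbed: alternating steps +4, −9, +4, −9, …; 28, 32, 23, 27, 18, 22 → 13.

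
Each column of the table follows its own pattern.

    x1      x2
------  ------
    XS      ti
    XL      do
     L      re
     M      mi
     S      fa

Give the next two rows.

Column x1: runs backward through clothing sizes XS→XL; XS, XL, L, M, S → XS → XL.
Column x2 — runs through the solfège scale do→ti: ti, do, re, mi, fa → sol → la.
So the next two rows are XS  sol and XL  la.

XS  sol; XL  la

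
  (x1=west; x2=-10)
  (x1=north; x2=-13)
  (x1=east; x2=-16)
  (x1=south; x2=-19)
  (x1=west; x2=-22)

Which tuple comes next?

(x1=north; x2=-25)

X1 — repeats west → north → east → south: west, north, east, south, west → north.
For the x2, −3 each step: -10, -13, -16, -19, -22 → -25.
Combining the parts gives (x1=north; x2=-25).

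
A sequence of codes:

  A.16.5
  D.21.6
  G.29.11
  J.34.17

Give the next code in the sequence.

For the letter, letters move forward 3 places in the alphabet: A, D, G, J → M.
For the second component, alternating steps +5, +8, +5, +8, …: 16, 21, 29, 34 → 42.
Third component: each term is the sum of the two before it, so 5, 6, 11, 17 → 28.
Putting it together: M.42.28.

M.42.28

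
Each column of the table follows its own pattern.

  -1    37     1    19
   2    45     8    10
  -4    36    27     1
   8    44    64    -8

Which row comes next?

First component: ×(-2) each step, so -1, 2, -4, 8 → -16.
Second component — alternating steps +8, −9, +8, −9, …: 37, 45, 36, 44 → 35.
Third component goes 1, 8, 27, 64 → 125 (perfect cubes: 1³, 2³, 3³, …).
Fourth component: 19, 10, 1, -8 → -17 (−9 each step).
So the next row is -16  35  125  -17.

-16  35  125  -17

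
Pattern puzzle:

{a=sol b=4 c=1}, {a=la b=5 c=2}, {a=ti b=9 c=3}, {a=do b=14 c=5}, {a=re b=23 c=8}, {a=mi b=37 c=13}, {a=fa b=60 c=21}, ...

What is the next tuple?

A: runs through the solfège scale do→ti; sol, la, ti, do, re, mi, fa → sol.
B — each term is the sum of the two before it: 4, 5, 9, 14, 23, 37, 60 → 97.
C — each term is the sum of the two before it: 1, 2, 3, 5, 8, 13, 21 → 34.
Putting it together: {a=sol b=97 c=34}.

{a=sol b=97 c=34}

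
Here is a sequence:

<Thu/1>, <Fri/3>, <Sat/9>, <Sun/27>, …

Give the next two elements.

Day: runs through the weekdays Mon→Sun; Thu, Fri, Sat, Sun → Mon → Tue.
Second value — ×3 each step: 1, 3, 9, 27 → 81 → 243.
Putting the parts together: <Mon/81> and then <Tue/243>.

<Mon/81>, <Tue/243>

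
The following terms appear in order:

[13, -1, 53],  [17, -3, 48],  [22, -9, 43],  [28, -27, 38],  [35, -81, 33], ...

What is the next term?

For the first value, differences are 4, 5, 6, … (increasing by 1 each time): 13, 17, 22, 28, 35 → 43.
Second value: -1, -3, -9, -27, -81 → -243 (×3 each step).
For the third value, −5 each step: 53, 48, 43, 38, 33 → 28.
Combining the parts gives [43, -243, 28].

[43, -243, 28]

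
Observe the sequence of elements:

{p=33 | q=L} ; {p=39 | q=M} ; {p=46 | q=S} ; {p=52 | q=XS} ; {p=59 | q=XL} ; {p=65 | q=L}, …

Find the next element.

For the p, alternating steps +6, +7, +6, +7, …: 33, 39, 46, 52, 59, 65 → 72.
Q: repeats L → M → S → XS → XL; L, M, S, XS, XL, L → M.
Combining the parts gives {p=72 | q=M}.

{p=72 | q=M}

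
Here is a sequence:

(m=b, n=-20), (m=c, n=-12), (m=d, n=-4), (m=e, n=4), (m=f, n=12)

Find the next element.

(m=g, n=20)

M — letters move forward 1 place in the alphabet: b, c, d, e, f → g.
N: +8 each step, so -20, -12, -4, 4, 12 → 20.
Putting it together: (m=g, n=20).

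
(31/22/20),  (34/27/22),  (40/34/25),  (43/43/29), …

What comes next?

First part goes 31, 34, 40, 43 → 49 (alternating steps +3, +6, +3, +6, …).
Second part: differences are 5, 7, 9, … (increasing by 2 each time), so 22, 27, 34, 43 → 54.
Third part goes 20, 22, 25, 29 → 34 (differences are 2, 3, 4, … (increasing by 1 each time)).
Combining the parts gives (49/54/34).

(49/54/34)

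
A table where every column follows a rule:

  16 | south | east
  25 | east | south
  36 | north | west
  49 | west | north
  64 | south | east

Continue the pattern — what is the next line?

81  east  south

First component: 16, 25, 36, 49, 64 → 81 (perfect squares: 4², 5², 6², …).
First direction: repeats south → east → north → west, so south, east, north, west, south → east.
Second direction goes east, south, west, north, east → south (repeats east → south → west → north).
So the next line is 81  east  south.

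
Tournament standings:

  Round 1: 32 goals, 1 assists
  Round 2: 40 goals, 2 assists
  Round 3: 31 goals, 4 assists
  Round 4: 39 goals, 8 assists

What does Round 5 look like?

Goals — alternating steps +8, −9, +8, −9, …: 32, 40, 31, 39 → 30.
Assists goes 1, 2, 4, 8 → 16 (×2 each step).
Putting it together: 30 goals, 16 assists.

30 goals, 16 assists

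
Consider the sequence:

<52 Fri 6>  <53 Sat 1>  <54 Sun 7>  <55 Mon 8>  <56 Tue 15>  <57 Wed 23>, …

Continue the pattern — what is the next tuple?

<58 Thu 38>

First part goes 52, 53, 54, 55, 56, 57 → 58 (+1 each step).
For the day, runs through the weekdays Mon→Sun: Fri, Sat, Sun, Mon, Tue, Wed → Thu.
Third part: each term is the sum of the two before it; 6, 1, 7, 8, 15, 23 → 38.
Putting it together: <58 Thu 38>.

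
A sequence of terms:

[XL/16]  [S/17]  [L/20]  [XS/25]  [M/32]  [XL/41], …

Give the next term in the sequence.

[S/52]

Size: repeats XL → S → L → XS → M; XL, S, L, XS, M, XL → S.
For the second slot, differences are 1, 3, 5, … (increasing by 2 each time): 16, 17, 20, 25, 32, 41 → 52.
So the next term is [S/52].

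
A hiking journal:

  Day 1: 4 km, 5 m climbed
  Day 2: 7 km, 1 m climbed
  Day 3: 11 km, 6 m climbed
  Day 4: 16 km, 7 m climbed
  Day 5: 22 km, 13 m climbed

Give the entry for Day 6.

29 km, 20 m climbed

Km goes 4, 7, 11, 16, 22 → 29 (differences are 3, 4, 5, … (increasing by 1 each time)).
For the m climbed, each term is the sum of the two before it: 5, 1, 6, 7, 13 → 20.
So the next line is 29 km, 20 m climbed.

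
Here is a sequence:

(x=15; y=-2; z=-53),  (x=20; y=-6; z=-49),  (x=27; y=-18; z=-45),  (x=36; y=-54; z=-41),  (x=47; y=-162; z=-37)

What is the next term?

(x=60; y=-486; z=-33)

X: differences are 5, 7, 9, … (increasing by 2 each time), so 15, 20, 27, 36, 47 → 60.
For the y, ×3 each step: -2, -6, -18, -54, -162 → -486.
Z: +4 each step, so -53, -49, -45, -41, -37 → -33.
Combining the parts gives (x=60; y=-486; z=-33).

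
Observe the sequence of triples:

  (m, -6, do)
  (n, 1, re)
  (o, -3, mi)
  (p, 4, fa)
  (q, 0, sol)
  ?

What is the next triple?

(r, 7, la)

For the letter, letters move forward 1 place in the alphabet: m, n, o, p, q → r.
Second entry — alternating steps +7, −4, +7, −4, …: -6, 1, -3, 4, 0 → 7.
Note: runs through the solfège scale do→ti, so do, re, mi, fa, sol → la.
Combining the parts gives (r, 7, la).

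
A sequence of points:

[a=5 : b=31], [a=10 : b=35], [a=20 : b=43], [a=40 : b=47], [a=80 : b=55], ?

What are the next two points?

[a=160 : b=59], [a=320 : b=67]

A goes 5, 10, 20, 40, 80 → 160 → 320 (×2 each step).
B: alternating steps +4, +8, +4, +8, …, so 31, 35, 43, 47, 55 → 59 → 67.
Putting the parts together: [a=160 : b=59] and then [a=320 : b=67].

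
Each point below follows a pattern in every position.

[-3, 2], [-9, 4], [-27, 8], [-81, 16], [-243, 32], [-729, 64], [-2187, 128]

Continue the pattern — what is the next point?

First entry goes -3, -9, -27, -81, -243, -729, -2187 → -6561 (×3 each step).
Second entry: ×2 each step; 2, 4, 8, 16, 32, 64, 128 → 256.
Putting it together: [-6561, 256].

[-6561, 256]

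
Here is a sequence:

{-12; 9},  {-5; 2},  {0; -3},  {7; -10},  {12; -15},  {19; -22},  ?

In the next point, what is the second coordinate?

First coordinate — alternating steps +7, +5, +7, +5, …: -12, -5, 0, 7, 12, 19 → 24.
Second coordinate: 9, 2, -3, -10, -15, -22 → -27 (together with the first coordinate always sums to -3).

-27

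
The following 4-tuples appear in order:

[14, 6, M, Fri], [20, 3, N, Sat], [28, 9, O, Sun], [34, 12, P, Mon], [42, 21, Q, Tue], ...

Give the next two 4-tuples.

[48, 33, R, Wed], [56, 54, S, Thu]

First slot — alternating steps +6, +8, +6, +8, …: 14, 20, 28, 34, 42 → 48 → 56.
Second slot: each term is the sum of the two before it; 6, 3, 9, 12, 21 → 33 → 54.
Letter: letters move forward 1 place in the alphabet; M, N, O, P, Q → R → S.
Day — runs through the weekdays Mon→Sun: Fri, Sat, Sun, Mon, Tue → Wed → Thu.
So the next two 4-tuples are [48, 33, R, Wed] and [56, 54, S, Thu].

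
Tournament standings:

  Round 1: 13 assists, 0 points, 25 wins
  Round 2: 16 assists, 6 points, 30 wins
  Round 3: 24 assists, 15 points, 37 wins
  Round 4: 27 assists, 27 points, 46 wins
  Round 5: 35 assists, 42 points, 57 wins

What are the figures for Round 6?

38 assists, 60 points, 70 wins

Assists: alternating steps +3, +8, +3, +8, …, so 13, 16, 24, 27, 35 → 38.
Points — differences are 6, 9, 12, … (increasing by 3 each time): 0, 6, 15, 27, 42 → 60.
For the wins, differences are 5, 7, 9, … (increasing by 2 each time): 25, 30, 37, 46, 57 → 70.
So the next record is 38 assists, 60 points, 70 wins.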